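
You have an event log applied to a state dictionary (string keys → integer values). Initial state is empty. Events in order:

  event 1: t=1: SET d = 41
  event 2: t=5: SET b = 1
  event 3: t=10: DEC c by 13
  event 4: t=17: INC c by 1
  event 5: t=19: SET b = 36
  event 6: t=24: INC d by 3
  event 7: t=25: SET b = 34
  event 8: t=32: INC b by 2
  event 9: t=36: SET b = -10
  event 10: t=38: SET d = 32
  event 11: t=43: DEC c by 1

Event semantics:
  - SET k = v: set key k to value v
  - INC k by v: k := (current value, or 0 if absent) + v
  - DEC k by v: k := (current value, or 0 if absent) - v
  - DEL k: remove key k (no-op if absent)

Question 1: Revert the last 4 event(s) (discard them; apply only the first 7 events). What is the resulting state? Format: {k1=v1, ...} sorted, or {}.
Keep first 7 events (discard last 4):
  after event 1 (t=1: SET d = 41): {d=41}
  after event 2 (t=5: SET b = 1): {b=1, d=41}
  after event 3 (t=10: DEC c by 13): {b=1, c=-13, d=41}
  after event 4 (t=17: INC c by 1): {b=1, c=-12, d=41}
  after event 5 (t=19: SET b = 36): {b=36, c=-12, d=41}
  after event 6 (t=24: INC d by 3): {b=36, c=-12, d=44}
  after event 7 (t=25: SET b = 34): {b=34, c=-12, d=44}

Answer: {b=34, c=-12, d=44}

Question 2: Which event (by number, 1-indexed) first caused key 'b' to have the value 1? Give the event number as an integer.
Answer: 2

Derivation:
Looking for first event where b becomes 1:
  event 2: b (absent) -> 1  <-- first match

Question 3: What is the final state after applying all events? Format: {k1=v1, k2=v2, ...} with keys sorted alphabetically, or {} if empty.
Answer: {b=-10, c=-13, d=32}

Derivation:
  after event 1 (t=1: SET d = 41): {d=41}
  after event 2 (t=5: SET b = 1): {b=1, d=41}
  after event 3 (t=10: DEC c by 13): {b=1, c=-13, d=41}
  after event 4 (t=17: INC c by 1): {b=1, c=-12, d=41}
  after event 5 (t=19: SET b = 36): {b=36, c=-12, d=41}
  after event 6 (t=24: INC d by 3): {b=36, c=-12, d=44}
  after event 7 (t=25: SET b = 34): {b=34, c=-12, d=44}
  after event 8 (t=32: INC b by 2): {b=36, c=-12, d=44}
  after event 9 (t=36: SET b = -10): {b=-10, c=-12, d=44}
  after event 10 (t=38: SET d = 32): {b=-10, c=-12, d=32}
  after event 11 (t=43: DEC c by 1): {b=-10, c=-13, d=32}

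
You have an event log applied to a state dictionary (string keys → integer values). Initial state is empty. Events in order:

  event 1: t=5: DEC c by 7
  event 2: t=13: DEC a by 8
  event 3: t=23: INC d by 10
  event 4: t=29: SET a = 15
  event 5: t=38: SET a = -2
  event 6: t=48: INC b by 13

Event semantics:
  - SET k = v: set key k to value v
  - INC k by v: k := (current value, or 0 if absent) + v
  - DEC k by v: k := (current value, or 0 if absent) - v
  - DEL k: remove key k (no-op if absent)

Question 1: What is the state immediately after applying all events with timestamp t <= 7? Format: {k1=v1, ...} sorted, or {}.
Answer: {c=-7}

Derivation:
Apply events with t <= 7 (1 events):
  after event 1 (t=5: DEC c by 7): {c=-7}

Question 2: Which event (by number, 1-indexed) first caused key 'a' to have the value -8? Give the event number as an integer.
Answer: 2

Derivation:
Looking for first event where a becomes -8:
  event 2: a (absent) -> -8  <-- first match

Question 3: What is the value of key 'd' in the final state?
Answer: 10

Derivation:
Track key 'd' through all 6 events:
  event 1 (t=5: DEC c by 7): d unchanged
  event 2 (t=13: DEC a by 8): d unchanged
  event 3 (t=23: INC d by 10): d (absent) -> 10
  event 4 (t=29: SET a = 15): d unchanged
  event 5 (t=38: SET a = -2): d unchanged
  event 6 (t=48: INC b by 13): d unchanged
Final: d = 10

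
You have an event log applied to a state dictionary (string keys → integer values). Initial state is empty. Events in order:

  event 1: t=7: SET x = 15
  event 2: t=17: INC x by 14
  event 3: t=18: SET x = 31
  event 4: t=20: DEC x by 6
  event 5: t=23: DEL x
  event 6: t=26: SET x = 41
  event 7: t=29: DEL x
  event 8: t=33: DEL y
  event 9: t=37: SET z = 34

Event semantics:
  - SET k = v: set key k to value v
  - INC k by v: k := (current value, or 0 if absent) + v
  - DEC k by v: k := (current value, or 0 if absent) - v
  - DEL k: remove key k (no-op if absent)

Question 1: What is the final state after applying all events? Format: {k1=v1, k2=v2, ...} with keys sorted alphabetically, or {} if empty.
  after event 1 (t=7: SET x = 15): {x=15}
  after event 2 (t=17: INC x by 14): {x=29}
  after event 3 (t=18: SET x = 31): {x=31}
  after event 4 (t=20: DEC x by 6): {x=25}
  after event 5 (t=23: DEL x): {}
  after event 6 (t=26: SET x = 41): {x=41}
  after event 7 (t=29: DEL x): {}
  after event 8 (t=33: DEL y): {}
  after event 9 (t=37: SET z = 34): {z=34}

Answer: {z=34}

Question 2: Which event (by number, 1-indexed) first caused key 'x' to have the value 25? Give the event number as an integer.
Answer: 4

Derivation:
Looking for first event where x becomes 25:
  event 1: x = 15
  event 2: x = 29
  event 3: x = 31
  event 4: x 31 -> 25  <-- first match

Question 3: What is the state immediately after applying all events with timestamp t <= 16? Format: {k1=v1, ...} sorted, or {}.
Apply events with t <= 16 (1 events):
  after event 1 (t=7: SET x = 15): {x=15}

Answer: {x=15}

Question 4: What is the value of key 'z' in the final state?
Answer: 34

Derivation:
Track key 'z' through all 9 events:
  event 1 (t=7: SET x = 15): z unchanged
  event 2 (t=17: INC x by 14): z unchanged
  event 3 (t=18: SET x = 31): z unchanged
  event 4 (t=20: DEC x by 6): z unchanged
  event 5 (t=23: DEL x): z unchanged
  event 6 (t=26: SET x = 41): z unchanged
  event 7 (t=29: DEL x): z unchanged
  event 8 (t=33: DEL y): z unchanged
  event 9 (t=37: SET z = 34): z (absent) -> 34
Final: z = 34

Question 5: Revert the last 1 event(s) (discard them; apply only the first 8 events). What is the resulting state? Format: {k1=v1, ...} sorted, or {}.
Answer: {}

Derivation:
Keep first 8 events (discard last 1):
  after event 1 (t=7: SET x = 15): {x=15}
  after event 2 (t=17: INC x by 14): {x=29}
  after event 3 (t=18: SET x = 31): {x=31}
  after event 4 (t=20: DEC x by 6): {x=25}
  after event 5 (t=23: DEL x): {}
  after event 6 (t=26: SET x = 41): {x=41}
  after event 7 (t=29: DEL x): {}
  after event 8 (t=33: DEL y): {}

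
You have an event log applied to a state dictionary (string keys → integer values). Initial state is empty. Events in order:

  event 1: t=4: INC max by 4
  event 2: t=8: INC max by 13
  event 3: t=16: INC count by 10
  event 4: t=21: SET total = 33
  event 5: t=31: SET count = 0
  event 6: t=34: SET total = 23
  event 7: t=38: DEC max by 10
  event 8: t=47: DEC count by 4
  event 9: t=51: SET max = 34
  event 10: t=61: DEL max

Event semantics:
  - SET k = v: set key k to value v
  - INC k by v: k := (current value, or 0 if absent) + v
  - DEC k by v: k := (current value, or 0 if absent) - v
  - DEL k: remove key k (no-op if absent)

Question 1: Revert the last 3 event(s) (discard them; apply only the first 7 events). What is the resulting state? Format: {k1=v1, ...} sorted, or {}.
Answer: {count=0, max=7, total=23}

Derivation:
Keep first 7 events (discard last 3):
  after event 1 (t=4: INC max by 4): {max=4}
  after event 2 (t=8: INC max by 13): {max=17}
  after event 3 (t=16: INC count by 10): {count=10, max=17}
  after event 4 (t=21: SET total = 33): {count=10, max=17, total=33}
  after event 5 (t=31: SET count = 0): {count=0, max=17, total=33}
  after event 6 (t=34: SET total = 23): {count=0, max=17, total=23}
  after event 7 (t=38: DEC max by 10): {count=0, max=7, total=23}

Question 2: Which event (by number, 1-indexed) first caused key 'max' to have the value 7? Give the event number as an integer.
Looking for first event where max becomes 7:
  event 1: max = 4
  event 2: max = 17
  event 3: max = 17
  event 4: max = 17
  event 5: max = 17
  event 6: max = 17
  event 7: max 17 -> 7  <-- first match

Answer: 7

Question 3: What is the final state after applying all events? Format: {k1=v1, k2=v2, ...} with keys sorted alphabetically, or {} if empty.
  after event 1 (t=4: INC max by 4): {max=4}
  after event 2 (t=8: INC max by 13): {max=17}
  after event 3 (t=16: INC count by 10): {count=10, max=17}
  after event 4 (t=21: SET total = 33): {count=10, max=17, total=33}
  after event 5 (t=31: SET count = 0): {count=0, max=17, total=33}
  after event 6 (t=34: SET total = 23): {count=0, max=17, total=23}
  after event 7 (t=38: DEC max by 10): {count=0, max=7, total=23}
  after event 8 (t=47: DEC count by 4): {count=-4, max=7, total=23}
  after event 9 (t=51: SET max = 34): {count=-4, max=34, total=23}
  after event 10 (t=61: DEL max): {count=-4, total=23}

Answer: {count=-4, total=23}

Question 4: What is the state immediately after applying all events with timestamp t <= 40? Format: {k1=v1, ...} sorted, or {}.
Answer: {count=0, max=7, total=23}

Derivation:
Apply events with t <= 40 (7 events):
  after event 1 (t=4: INC max by 4): {max=4}
  after event 2 (t=8: INC max by 13): {max=17}
  after event 3 (t=16: INC count by 10): {count=10, max=17}
  after event 4 (t=21: SET total = 33): {count=10, max=17, total=33}
  after event 5 (t=31: SET count = 0): {count=0, max=17, total=33}
  after event 6 (t=34: SET total = 23): {count=0, max=17, total=23}
  after event 7 (t=38: DEC max by 10): {count=0, max=7, total=23}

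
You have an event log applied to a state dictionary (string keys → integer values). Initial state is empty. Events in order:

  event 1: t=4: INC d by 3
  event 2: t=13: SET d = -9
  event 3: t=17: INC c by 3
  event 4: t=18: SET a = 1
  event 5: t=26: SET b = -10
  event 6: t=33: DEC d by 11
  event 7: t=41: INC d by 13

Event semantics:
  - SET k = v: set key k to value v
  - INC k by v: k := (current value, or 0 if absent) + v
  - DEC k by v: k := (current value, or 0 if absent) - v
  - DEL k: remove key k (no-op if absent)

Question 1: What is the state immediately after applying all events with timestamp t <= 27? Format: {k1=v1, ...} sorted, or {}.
Apply events with t <= 27 (5 events):
  after event 1 (t=4: INC d by 3): {d=3}
  after event 2 (t=13: SET d = -9): {d=-9}
  after event 3 (t=17: INC c by 3): {c=3, d=-9}
  after event 4 (t=18: SET a = 1): {a=1, c=3, d=-9}
  after event 5 (t=26: SET b = -10): {a=1, b=-10, c=3, d=-9}

Answer: {a=1, b=-10, c=3, d=-9}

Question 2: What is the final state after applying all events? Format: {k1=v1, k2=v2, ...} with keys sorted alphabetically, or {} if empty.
  after event 1 (t=4: INC d by 3): {d=3}
  after event 2 (t=13: SET d = -9): {d=-9}
  after event 3 (t=17: INC c by 3): {c=3, d=-9}
  after event 4 (t=18: SET a = 1): {a=1, c=3, d=-9}
  after event 5 (t=26: SET b = -10): {a=1, b=-10, c=3, d=-9}
  after event 6 (t=33: DEC d by 11): {a=1, b=-10, c=3, d=-20}
  after event 7 (t=41: INC d by 13): {a=1, b=-10, c=3, d=-7}

Answer: {a=1, b=-10, c=3, d=-7}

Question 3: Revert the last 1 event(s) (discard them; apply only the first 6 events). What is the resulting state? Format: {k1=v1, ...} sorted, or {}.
Keep first 6 events (discard last 1):
  after event 1 (t=4: INC d by 3): {d=3}
  after event 2 (t=13: SET d = -9): {d=-9}
  after event 3 (t=17: INC c by 3): {c=3, d=-9}
  after event 4 (t=18: SET a = 1): {a=1, c=3, d=-9}
  after event 5 (t=26: SET b = -10): {a=1, b=-10, c=3, d=-9}
  after event 6 (t=33: DEC d by 11): {a=1, b=-10, c=3, d=-20}

Answer: {a=1, b=-10, c=3, d=-20}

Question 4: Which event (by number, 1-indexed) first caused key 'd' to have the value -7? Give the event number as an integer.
Answer: 7

Derivation:
Looking for first event where d becomes -7:
  event 1: d = 3
  event 2: d = -9
  event 3: d = -9
  event 4: d = -9
  event 5: d = -9
  event 6: d = -20
  event 7: d -20 -> -7  <-- first match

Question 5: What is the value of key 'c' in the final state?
Track key 'c' through all 7 events:
  event 1 (t=4: INC d by 3): c unchanged
  event 2 (t=13: SET d = -9): c unchanged
  event 3 (t=17: INC c by 3): c (absent) -> 3
  event 4 (t=18: SET a = 1): c unchanged
  event 5 (t=26: SET b = -10): c unchanged
  event 6 (t=33: DEC d by 11): c unchanged
  event 7 (t=41: INC d by 13): c unchanged
Final: c = 3

Answer: 3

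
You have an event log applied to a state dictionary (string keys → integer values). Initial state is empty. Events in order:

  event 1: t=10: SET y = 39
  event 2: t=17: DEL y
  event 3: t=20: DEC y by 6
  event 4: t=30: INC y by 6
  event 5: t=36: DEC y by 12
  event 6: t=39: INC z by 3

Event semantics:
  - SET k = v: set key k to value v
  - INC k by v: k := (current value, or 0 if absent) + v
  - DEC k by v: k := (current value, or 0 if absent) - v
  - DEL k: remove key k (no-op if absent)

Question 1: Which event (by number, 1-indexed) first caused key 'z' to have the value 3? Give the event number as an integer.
Answer: 6

Derivation:
Looking for first event where z becomes 3:
  event 6: z (absent) -> 3  <-- first match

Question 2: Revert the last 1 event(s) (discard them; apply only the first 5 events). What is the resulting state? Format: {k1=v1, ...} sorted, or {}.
Answer: {y=-12}

Derivation:
Keep first 5 events (discard last 1):
  after event 1 (t=10: SET y = 39): {y=39}
  after event 2 (t=17: DEL y): {}
  after event 3 (t=20: DEC y by 6): {y=-6}
  after event 4 (t=30: INC y by 6): {y=0}
  after event 5 (t=36: DEC y by 12): {y=-12}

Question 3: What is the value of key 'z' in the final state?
Track key 'z' through all 6 events:
  event 1 (t=10: SET y = 39): z unchanged
  event 2 (t=17: DEL y): z unchanged
  event 3 (t=20: DEC y by 6): z unchanged
  event 4 (t=30: INC y by 6): z unchanged
  event 5 (t=36: DEC y by 12): z unchanged
  event 6 (t=39: INC z by 3): z (absent) -> 3
Final: z = 3

Answer: 3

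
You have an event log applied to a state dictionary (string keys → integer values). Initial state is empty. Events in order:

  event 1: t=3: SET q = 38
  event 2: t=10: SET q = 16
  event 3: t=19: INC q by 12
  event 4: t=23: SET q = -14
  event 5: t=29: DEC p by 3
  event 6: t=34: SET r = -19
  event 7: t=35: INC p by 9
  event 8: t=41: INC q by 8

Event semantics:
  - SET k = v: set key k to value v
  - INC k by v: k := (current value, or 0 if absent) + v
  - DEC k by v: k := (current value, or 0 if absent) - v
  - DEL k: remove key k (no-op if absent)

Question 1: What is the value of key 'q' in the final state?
Answer: -6

Derivation:
Track key 'q' through all 8 events:
  event 1 (t=3: SET q = 38): q (absent) -> 38
  event 2 (t=10: SET q = 16): q 38 -> 16
  event 3 (t=19: INC q by 12): q 16 -> 28
  event 4 (t=23: SET q = -14): q 28 -> -14
  event 5 (t=29: DEC p by 3): q unchanged
  event 6 (t=34: SET r = -19): q unchanged
  event 7 (t=35: INC p by 9): q unchanged
  event 8 (t=41: INC q by 8): q -14 -> -6
Final: q = -6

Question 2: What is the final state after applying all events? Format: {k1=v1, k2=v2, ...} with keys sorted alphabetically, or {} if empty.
Answer: {p=6, q=-6, r=-19}

Derivation:
  after event 1 (t=3: SET q = 38): {q=38}
  after event 2 (t=10: SET q = 16): {q=16}
  after event 3 (t=19: INC q by 12): {q=28}
  after event 4 (t=23: SET q = -14): {q=-14}
  after event 5 (t=29: DEC p by 3): {p=-3, q=-14}
  after event 6 (t=34: SET r = -19): {p=-3, q=-14, r=-19}
  after event 7 (t=35: INC p by 9): {p=6, q=-14, r=-19}
  after event 8 (t=41: INC q by 8): {p=6, q=-6, r=-19}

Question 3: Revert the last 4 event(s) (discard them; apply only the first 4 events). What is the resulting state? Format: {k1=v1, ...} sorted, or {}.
Keep first 4 events (discard last 4):
  after event 1 (t=3: SET q = 38): {q=38}
  after event 2 (t=10: SET q = 16): {q=16}
  after event 3 (t=19: INC q by 12): {q=28}
  after event 4 (t=23: SET q = -14): {q=-14}

Answer: {q=-14}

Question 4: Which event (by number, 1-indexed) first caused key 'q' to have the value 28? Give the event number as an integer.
Looking for first event where q becomes 28:
  event 1: q = 38
  event 2: q = 16
  event 3: q 16 -> 28  <-- first match

Answer: 3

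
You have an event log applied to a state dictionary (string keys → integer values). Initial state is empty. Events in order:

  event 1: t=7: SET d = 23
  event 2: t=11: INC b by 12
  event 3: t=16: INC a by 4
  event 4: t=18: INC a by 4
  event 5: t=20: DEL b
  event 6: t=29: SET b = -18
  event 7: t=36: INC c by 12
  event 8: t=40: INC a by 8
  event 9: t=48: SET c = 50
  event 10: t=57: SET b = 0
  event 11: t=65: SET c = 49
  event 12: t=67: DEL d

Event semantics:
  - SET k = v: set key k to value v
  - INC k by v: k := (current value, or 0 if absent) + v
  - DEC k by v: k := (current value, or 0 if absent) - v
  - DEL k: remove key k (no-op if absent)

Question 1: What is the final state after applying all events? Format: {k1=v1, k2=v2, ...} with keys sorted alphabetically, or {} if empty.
Answer: {a=16, b=0, c=49}

Derivation:
  after event 1 (t=7: SET d = 23): {d=23}
  after event 2 (t=11: INC b by 12): {b=12, d=23}
  after event 3 (t=16: INC a by 4): {a=4, b=12, d=23}
  after event 4 (t=18: INC a by 4): {a=8, b=12, d=23}
  after event 5 (t=20: DEL b): {a=8, d=23}
  after event 6 (t=29: SET b = -18): {a=8, b=-18, d=23}
  after event 7 (t=36: INC c by 12): {a=8, b=-18, c=12, d=23}
  after event 8 (t=40: INC a by 8): {a=16, b=-18, c=12, d=23}
  after event 9 (t=48: SET c = 50): {a=16, b=-18, c=50, d=23}
  after event 10 (t=57: SET b = 0): {a=16, b=0, c=50, d=23}
  after event 11 (t=65: SET c = 49): {a=16, b=0, c=49, d=23}
  after event 12 (t=67: DEL d): {a=16, b=0, c=49}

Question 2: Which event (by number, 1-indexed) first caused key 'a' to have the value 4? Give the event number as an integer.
Looking for first event where a becomes 4:
  event 3: a (absent) -> 4  <-- first match

Answer: 3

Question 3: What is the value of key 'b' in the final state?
Track key 'b' through all 12 events:
  event 1 (t=7: SET d = 23): b unchanged
  event 2 (t=11: INC b by 12): b (absent) -> 12
  event 3 (t=16: INC a by 4): b unchanged
  event 4 (t=18: INC a by 4): b unchanged
  event 5 (t=20: DEL b): b 12 -> (absent)
  event 6 (t=29: SET b = -18): b (absent) -> -18
  event 7 (t=36: INC c by 12): b unchanged
  event 8 (t=40: INC a by 8): b unchanged
  event 9 (t=48: SET c = 50): b unchanged
  event 10 (t=57: SET b = 0): b -18 -> 0
  event 11 (t=65: SET c = 49): b unchanged
  event 12 (t=67: DEL d): b unchanged
Final: b = 0

Answer: 0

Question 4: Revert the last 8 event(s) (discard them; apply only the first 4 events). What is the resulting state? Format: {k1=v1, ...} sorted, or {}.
Answer: {a=8, b=12, d=23}

Derivation:
Keep first 4 events (discard last 8):
  after event 1 (t=7: SET d = 23): {d=23}
  after event 2 (t=11: INC b by 12): {b=12, d=23}
  after event 3 (t=16: INC a by 4): {a=4, b=12, d=23}
  after event 4 (t=18: INC a by 4): {a=8, b=12, d=23}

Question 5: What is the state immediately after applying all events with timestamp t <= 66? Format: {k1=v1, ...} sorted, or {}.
Apply events with t <= 66 (11 events):
  after event 1 (t=7: SET d = 23): {d=23}
  after event 2 (t=11: INC b by 12): {b=12, d=23}
  after event 3 (t=16: INC a by 4): {a=4, b=12, d=23}
  after event 4 (t=18: INC a by 4): {a=8, b=12, d=23}
  after event 5 (t=20: DEL b): {a=8, d=23}
  after event 6 (t=29: SET b = -18): {a=8, b=-18, d=23}
  after event 7 (t=36: INC c by 12): {a=8, b=-18, c=12, d=23}
  after event 8 (t=40: INC a by 8): {a=16, b=-18, c=12, d=23}
  after event 9 (t=48: SET c = 50): {a=16, b=-18, c=50, d=23}
  after event 10 (t=57: SET b = 0): {a=16, b=0, c=50, d=23}
  after event 11 (t=65: SET c = 49): {a=16, b=0, c=49, d=23}

Answer: {a=16, b=0, c=49, d=23}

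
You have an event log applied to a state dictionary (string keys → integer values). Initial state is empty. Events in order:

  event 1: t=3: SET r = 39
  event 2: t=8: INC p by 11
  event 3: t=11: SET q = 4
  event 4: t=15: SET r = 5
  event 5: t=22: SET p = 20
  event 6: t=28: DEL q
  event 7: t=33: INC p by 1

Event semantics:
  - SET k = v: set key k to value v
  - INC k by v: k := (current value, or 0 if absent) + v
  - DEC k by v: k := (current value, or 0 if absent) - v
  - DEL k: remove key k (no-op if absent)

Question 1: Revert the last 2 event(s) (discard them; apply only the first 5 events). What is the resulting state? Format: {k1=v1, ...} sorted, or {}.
Keep first 5 events (discard last 2):
  after event 1 (t=3: SET r = 39): {r=39}
  after event 2 (t=8: INC p by 11): {p=11, r=39}
  after event 3 (t=11: SET q = 4): {p=11, q=4, r=39}
  after event 4 (t=15: SET r = 5): {p=11, q=4, r=5}
  after event 5 (t=22: SET p = 20): {p=20, q=4, r=5}

Answer: {p=20, q=4, r=5}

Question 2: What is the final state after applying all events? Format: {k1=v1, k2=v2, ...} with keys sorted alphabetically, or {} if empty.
  after event 1 (t=3: SET r = 39): {r=39}
  after event 2 (t=8: INC p by 11): {p=11, r=39}
  after event 3 (t=11: SET q = 4): {p=11, q=4, r=39}
  after event 4 (t=15: SET r = 5): {p=11, q=4, r=5}
  after event 5 (t=22: SET p = 20): {p=20, q=4, r=5}
  after event 6 (t=28: DEL q): {p=20, r=5}
  after event 7 (t=33: INC p by 1): {p=21, r=5}

Answer: {p=21, r=5}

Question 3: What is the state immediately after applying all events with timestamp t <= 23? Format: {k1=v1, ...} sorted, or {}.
Answer: {p=20, q=4, r=5}

Derivation:
Apply events with t <= 23 (5 events):
  after event 1 (t=3: SET r = 39): {r=39}
  after event 2 (t=8: INC p by 11): {p=11, r=39}
  after event 3 (t=11: SET q = 4): {p=11, q=4, r=39}
  after event 4 (t=15: SET r = 5): {p=11, q=4, r=5}
  after event 5 (t=22: SET p = 20): {p=20, q=4, r=5}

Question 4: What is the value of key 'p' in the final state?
Track key 'p' through all 7 events:
  event 1 (t=3: SET r = 39): p unchanged
  event 2 (t=8: INC p by 11): p (absent) -> 11
  event 3 (t=11: SET q = 4): p unchanged
  event 4 (t=15: SET r = 5): p unchanged
  event 5 (t=22: SET p = 20): p 11 -> 20
  event 6 (t=28: DEL q): p unchanged
  event 7 (t=33: INC p by 1): p 20 -> 21
Final: p = 21

Answer: 21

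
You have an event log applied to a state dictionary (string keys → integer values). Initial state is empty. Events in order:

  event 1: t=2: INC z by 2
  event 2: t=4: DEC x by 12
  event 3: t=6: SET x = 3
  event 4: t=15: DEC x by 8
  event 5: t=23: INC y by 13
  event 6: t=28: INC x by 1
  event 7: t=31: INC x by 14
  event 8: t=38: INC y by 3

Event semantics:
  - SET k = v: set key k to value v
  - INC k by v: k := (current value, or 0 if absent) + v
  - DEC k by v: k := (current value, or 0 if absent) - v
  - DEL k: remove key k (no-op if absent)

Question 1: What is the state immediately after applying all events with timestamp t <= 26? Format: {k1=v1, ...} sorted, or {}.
Answer: {x=-5, y=13, z=2}

Derivation:
Apply events with t <= 26 (5 events):
  after event 1 (t=2: INC z by 2): {z=2}
  after event 2 (t=4: DEC x by 12): {x=-12, z=2}
  after event 3 (t=6: SET x = 3): {x=3, z=2}
  after event 4 (t=15: DEC x by 8): {x=-5, z=2}
  after event 5 (t=23: INC y by 13): {x=-5, y=13, z=2}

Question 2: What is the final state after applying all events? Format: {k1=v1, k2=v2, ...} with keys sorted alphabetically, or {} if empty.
Answer: {x=10, y=16, z=2}

Derivation:
  after event 1 (t=2: INC z by 2): {z=2}
  after event 2 (t=4: DEC x by 12): {x=-12, z=2}
  after event 3 (t=6: SET x = 3): {x=3, z=2}
  after event 4 (t=15: DEC x by 8): {x=-5, z=2}
  after event 5 (t=23: INC y by 13): {x=-5, y=13, z=2}
  after event 6 (t=28: INC x by 1): {x=-4, y=13, z=2}
  after event 7 (t=31: INC x by 14): {x=10, y=13, z=2}
  after event 8 (t=38: INC y by 3): {x=10, y=16, z=2}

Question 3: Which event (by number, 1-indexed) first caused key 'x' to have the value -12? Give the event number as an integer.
Looking for first event where x becomes -12:
  event 2: x (absent) -> -12  <-- first match

Answer: 2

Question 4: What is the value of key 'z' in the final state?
Track key 'z' through all 8 events:
  event 1 (t=2: INC z by 2): z (absent) -> 2
  event 2 (t=4: DEC x by 12): z unchanged
  event 3 (t=6: SET x = 3): z unchanged
  event 4 (t=15: DEC x by 8): z unchanged
  event 5 (t=23: INC y by 13): z unchanged
  event 6 (t=28: INC x by 1): z unchanged
  event 7 (t=31: INC x by 14): z unchanged
  event 8 (t=38: INC y by 3): z unchanged
Final: z = 2

Answer: 2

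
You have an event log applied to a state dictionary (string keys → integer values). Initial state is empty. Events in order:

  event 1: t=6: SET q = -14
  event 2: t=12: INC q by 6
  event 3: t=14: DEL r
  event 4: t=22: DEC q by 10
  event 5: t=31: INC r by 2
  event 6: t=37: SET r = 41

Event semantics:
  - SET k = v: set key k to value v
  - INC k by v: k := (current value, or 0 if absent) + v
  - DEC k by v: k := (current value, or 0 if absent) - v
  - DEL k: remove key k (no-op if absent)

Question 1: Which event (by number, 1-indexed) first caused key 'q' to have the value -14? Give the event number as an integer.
Answer: 1

Derivation:
Looking for first event where q becomes -14:
  event 1: q (absent) -> -14  <-- first match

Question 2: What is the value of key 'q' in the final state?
Answer: -18

Derivation:
Track key 'q' through all 6 events:
  event 1 (t=6: SET q = -14): q (absent) -> -14
  event 2 (t=12: INC q by 6): q -14 -> -8
  event 3 (t=14: DEL r): q unchanged
  event 4 (t=22: DEC q by 10): q -8 -> -18
  event 5 (t=31: INC r by 2): q unchanged
  event 6 (t=37: SET r = 41): q unchanged
Final: q = -18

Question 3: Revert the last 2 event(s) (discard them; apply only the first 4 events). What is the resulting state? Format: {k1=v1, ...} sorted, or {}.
Answer: {q=-18}

Derivation:
Keep first 4 events (discard last 2):
  after event 1 (t=6: SET q = -14): {q=-14}
  after event 2 (t=12: INC q by 6): {q=-8}
  after event 3 (t=14: DEL r): {q=-8}
  after event 4 (t=22: DEC q by 10): {q=-18}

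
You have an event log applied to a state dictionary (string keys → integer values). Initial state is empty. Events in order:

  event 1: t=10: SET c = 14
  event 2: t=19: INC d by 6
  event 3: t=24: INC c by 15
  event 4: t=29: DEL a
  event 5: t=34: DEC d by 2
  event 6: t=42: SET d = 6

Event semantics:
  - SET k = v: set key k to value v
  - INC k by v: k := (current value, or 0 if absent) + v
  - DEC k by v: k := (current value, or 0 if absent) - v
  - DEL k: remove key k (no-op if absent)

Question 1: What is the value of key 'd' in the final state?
Track key 'd' through all 6 events:
  event 1 (t=10: SET c = 14): d unchanged
  event 2 (t=19: INC d by 6): d (absent) -> 6
  event 3 (t=24: INC c by 15): d unchanged
  event 4 (t=29: DEL a): d unchanged
  event 5 (t=34: DEC d by 2): d 6 -> 4
  event 6 (t=42: SET d = 6): d 4 -> 6
Final: d = 6

Answer: 6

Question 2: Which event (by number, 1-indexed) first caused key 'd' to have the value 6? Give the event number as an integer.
Looking for first event where d becomes 6:
  event 2: d (absent) -> 6  <-- first match

Answer: 2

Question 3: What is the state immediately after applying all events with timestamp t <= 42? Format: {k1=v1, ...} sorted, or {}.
Apply events with t <= 42 (6 events):
  after event 1 (t=10: SET c = 14): {c=14}
  after event 2 (t=19: INC d by 6): {c=14, d=6}
  after event 3 (t=24: INC c by 15): {c=29, d=6}
  after event 4 (t=29: DEL a): {c=29, d=6}
  after event 5 (t=34: DEC d by 2): {c=29, d=4}
  after event 6 (t=42: SET d = 6): {c=29, d=6}

Answer: {c=29, d=6}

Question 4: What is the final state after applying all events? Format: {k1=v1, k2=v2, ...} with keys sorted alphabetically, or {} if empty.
Answer: {c=29, d=6}

Derivation:
  after event 1 (t=10: SET c = 14): {c=14}
  after event 2 (t=19: INC d by 6): {c=14, d=6}
  after event 3 (t=24: INC c by 15): {c=29, d=6}
  after event 4 (t=29: DEL a): {c=29, d=6}
  after event 5 (t=34: DEC d by 2): {c=29, d=4}
  after event 6 (t=42: SET d = 6): {c=29, d=6}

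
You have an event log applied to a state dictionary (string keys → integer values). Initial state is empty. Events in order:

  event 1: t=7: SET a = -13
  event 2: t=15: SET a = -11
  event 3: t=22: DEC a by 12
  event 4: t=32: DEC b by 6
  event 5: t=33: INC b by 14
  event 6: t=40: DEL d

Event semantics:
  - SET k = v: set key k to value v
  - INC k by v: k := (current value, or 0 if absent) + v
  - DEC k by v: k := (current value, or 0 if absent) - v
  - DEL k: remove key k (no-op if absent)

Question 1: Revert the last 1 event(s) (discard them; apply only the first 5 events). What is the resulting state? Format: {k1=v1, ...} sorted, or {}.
Answer: {a=-23, b=8}

Derivation:
Keep first 5 events (discard last 1):
  after event 1 (t=7: SET a = -13): {a=-13}
  after event 2 (t=15: SET a = -11): {a=-11}
  after event 3 (t=22: DEC a by 12): {a=-23}
  after event 4 (t=32: DEC b by 6): {a=-23, b=-6}
  after event 5 (t=33: INC b by 14): {a=-23, b=8}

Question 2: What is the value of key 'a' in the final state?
Track key 'a' through all 6 events:
  event 1 (t=7: SET a = -13): a (absent) -> -13
  event 2 (t=15: SET a = -11): a -13 -> -11
  event 3 (t=22: DEC a by 12): a -11 -> -23
  event 4 (t=32: DEC b by 6): a unchanged
  event 5 (t=33: INC b by 14): a unchanged
  event 6 (t=40: DEL d): a unchanged
Final: a = -23

Answer: -23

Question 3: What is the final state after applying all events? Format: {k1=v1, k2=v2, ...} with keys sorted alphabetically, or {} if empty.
  after event 1 (t=7: SET a = -13): {a=-13}
  after event 2 (t=15: SET a = -11): {a=-11}
  after event 3 (t=22: DEC a by 12): {a=-23}
  after event 4 (t=32: DEC b by 6): {a=-23, b=-6}
  after event 5 (t=33: INC b by 14): {a=-23, b=8}
  after event 6 (t=40: DEL d): {a=-23, b=8}

Answer: {a=-23, b=8}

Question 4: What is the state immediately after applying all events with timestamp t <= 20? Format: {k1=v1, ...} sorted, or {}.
Answer: {a=-11}

Derivation:
Apply events with t <= 20 (2 events):
  after event 1 (t=7: SET a = -13): {a=-13}
  after event 2 (t=15: SET a = -11): {a=-11}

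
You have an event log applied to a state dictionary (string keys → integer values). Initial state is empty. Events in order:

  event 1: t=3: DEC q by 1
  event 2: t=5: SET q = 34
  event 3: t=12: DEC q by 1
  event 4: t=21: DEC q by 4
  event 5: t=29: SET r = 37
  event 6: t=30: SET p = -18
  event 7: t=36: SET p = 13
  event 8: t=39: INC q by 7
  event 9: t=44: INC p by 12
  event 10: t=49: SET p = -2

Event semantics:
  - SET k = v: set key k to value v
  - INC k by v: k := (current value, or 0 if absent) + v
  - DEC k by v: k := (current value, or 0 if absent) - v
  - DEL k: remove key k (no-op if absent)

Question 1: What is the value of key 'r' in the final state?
Track key 'r' through all 10 events:
  event 1 (t=3: DEC q by 1): r unchanged
  event 2 (t=5: SET q = 34): r unchanged
  event 3 (t=12: DEC q by 1): r unchanged
  event 4 (t=21: DEC q by 4): r unchanged
  event 5 (t=29: SET r = 37): r (absent) -> 37
  event 6 (t=30: SET p = -18): r unchanged
  event 7 (t=36: SET p = 13): r unchanged
  event 8 (t=39: INC q by 7): r unchanged
  event 9 (t=44: INC p by 12): r unchanged
  event 10 (t=49: SET p = -2): r unchanged
Final: r = 37

Answer: 37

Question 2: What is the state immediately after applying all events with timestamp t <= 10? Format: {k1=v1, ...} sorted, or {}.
Answer: {q=34}

Derivation:
Apply events with t <= 10 (2 events):
  after event 1 (t=3: DEC q by 1): {q=-1}
  after event 2 (t=5: SET q = 34): {q=34}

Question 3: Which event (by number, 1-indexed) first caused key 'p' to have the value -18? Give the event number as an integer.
Looking for first event where p becomes -18:
  event 6: p (absent) -> -18  <-- first match

Answer: 6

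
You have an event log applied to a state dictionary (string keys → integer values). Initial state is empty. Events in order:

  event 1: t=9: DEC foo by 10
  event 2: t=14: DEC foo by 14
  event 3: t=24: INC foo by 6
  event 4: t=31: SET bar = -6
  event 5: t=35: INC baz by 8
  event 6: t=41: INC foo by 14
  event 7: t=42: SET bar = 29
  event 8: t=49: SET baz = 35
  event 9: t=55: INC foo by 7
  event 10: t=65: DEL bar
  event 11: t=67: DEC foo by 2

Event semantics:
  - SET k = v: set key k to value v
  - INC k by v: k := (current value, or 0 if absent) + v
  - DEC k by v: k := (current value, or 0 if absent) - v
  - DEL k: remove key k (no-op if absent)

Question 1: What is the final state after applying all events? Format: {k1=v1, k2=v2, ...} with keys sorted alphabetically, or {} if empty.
  after event 1 (t=9: DEC foo by 10): {foo=-10}
  after event 2 (t=14: DEC foo by 14): {foo=-24}
  after event 3 (t=24: INC foo by 6): {foo=-18}
  after event 4 (t=31: SET bar = -6): {bar=-6, foo=-18}
  after event 5 (t=35: INC baz by 8): {bar=-6, baz=8, foo=-18}
  after event 6 (t=41: INC foo by 14): {bar=-6, baz=8, foo=-4}
  after event 7 (t=42: SET bar = 29): {bar=29, baz=8, foo=-4}
  after event 8 (t=49: SET baz = 35): {bar=29, baz=35, foo=-4}
  after event 9 (t=55: INC foo by 7): {bar=29, baz=35, foo=3}
  after event 10 (t=65: DEL bar): {baz=35, foo=3}
  after event 11 (t=67: DEC foo by 2): {baz=35, foo=1}

Answer: {baz=35, foo=1}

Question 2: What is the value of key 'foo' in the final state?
Answer: 1

Derivation:
Track key 'foo' through all 11 events:
  event 1 (t=9: DEC foo by 10): foo (absent) -> -10
  event 2 (t=14: DEC foo by 14): foo -10 -> -24
  event 3 (t=24: INC foo by 6): foo -24 -> -18
  event 4 (t=31: SET bar = -6): foo unchanged
  event 5 (t=35: INC baz by 8): foo unchanged
  event 6 (t=41: INC foo by 14): foo -18 -> -4
  event 7 (t=42: SET bar = 29): foo unchanged
  event 8 (t=49: SET baz = 35): foo unchanged
  event 9 (t=55: INC foo by 7): foo -4 -> 3
  event 10 (t=65: DEL bar): foo unchanged
  event 11 (t=67: DEC foo by 2): foo 3 -> 1
Final: foo = 1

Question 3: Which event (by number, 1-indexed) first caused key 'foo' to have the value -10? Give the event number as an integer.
Answer: 1

Derivation:
Looking for first event where foo becomes -10:
  event 1: foo (absent) -> -10  <-- first match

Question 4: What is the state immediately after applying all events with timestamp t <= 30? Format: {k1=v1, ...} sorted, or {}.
Answer: {foo=-18}

Derivation:
Apply events with t <= 30 (3 events):
  after event 1 (t=9: DEC foo by 10): {foo=-10}
  after event 2 (t=14: DEC foo by 14): {foo=-24}
  after event 3 (t=24: INC foo by 6): {foo=-18}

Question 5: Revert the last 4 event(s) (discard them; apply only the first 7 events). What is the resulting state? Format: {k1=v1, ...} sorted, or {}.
Keep first 7 events (discard last 4):
  after event 1 (t=9: DEC foo by 10): {foo=-10}
  after event 2 (t=14: DEC foo by 14): {foo=-24}
  after event 3 (t=24: INC foo by 6): {foo=-18}
  after event 4 (t=31: SET bar = -6): {bar=-6, foo=-18}
  after event 5 (t=35: INC baz by 8): {bar=-6, baz=8, foo=-18}
  after event 6 (t=41: INC foo by 14): {bar=-6, baz=8, foo=-4}
  after event 7 (t=42: SET bar = 29): {bar=29, baz=8, foo=-4}

Answer: {bar=29, baz=8, foo=-4}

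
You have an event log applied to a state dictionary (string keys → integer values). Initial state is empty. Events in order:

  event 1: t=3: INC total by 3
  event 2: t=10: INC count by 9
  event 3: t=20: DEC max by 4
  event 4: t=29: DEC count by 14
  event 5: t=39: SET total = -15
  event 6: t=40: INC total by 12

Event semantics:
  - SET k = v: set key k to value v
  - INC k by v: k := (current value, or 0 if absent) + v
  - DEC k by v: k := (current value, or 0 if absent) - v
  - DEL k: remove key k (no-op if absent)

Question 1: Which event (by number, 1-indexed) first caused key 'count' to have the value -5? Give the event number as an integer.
Answer: 4

Derivation:
Looking for first event where count becomes -5:
  event 2: count = 9
  event 3: count = 9
  event 4: count 9 -> -5  <-- first match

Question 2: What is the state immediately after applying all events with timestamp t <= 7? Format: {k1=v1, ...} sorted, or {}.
Apply events with t <= 7 (1 events):
  after event 1 (t=3: INC total by 3): {total=3}

Answer: {total=3}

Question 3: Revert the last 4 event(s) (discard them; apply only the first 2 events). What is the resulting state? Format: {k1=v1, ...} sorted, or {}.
Keep first 2 events (discard last 4):
  after event 1 (t=3: INC total by 3): {total=3}
  after event 2 (t=10: INC count by 9): {count=9, total=3}

Answer: {count=9, total=3}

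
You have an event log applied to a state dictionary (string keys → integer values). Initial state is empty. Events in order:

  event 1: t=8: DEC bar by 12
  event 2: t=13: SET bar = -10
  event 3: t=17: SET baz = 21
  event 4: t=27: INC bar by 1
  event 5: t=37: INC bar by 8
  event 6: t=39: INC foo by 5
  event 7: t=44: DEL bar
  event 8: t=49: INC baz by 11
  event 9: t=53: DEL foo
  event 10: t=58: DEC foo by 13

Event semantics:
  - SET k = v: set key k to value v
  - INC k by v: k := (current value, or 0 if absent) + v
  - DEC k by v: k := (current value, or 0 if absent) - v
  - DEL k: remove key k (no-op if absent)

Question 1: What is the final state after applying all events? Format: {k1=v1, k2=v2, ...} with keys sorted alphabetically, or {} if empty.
Answer: {baz=32, foo=-13}

Derivation:
  after event 1 (t=8: DEC bar by 12): {bar=-12}
  after event 2 (t=13: SET bar = -10): {bar=-10}
  after event 3 (t=17: SET baz = 21): {bar=-10, baz=21}
  after event 4 (t=27: INC bar by 1): {bar=-9, baz=21}
  after event 5 (t=37: INC bar by 8): {bar=-1, baz=21}
  after event 6 (t=39: INC foo by 5): {bar=-1, baz=21, foo=5}
  after event 7 (t=44: DEL bar): {baz=21, foo=5}
  after event 8 (t=49: INC baz by 11): {baz=32, foo=5}
  after event 9 (t=53: DEL foo): {baz=32}
  after event 10 (t=58: DEC foo by 13): {baz=32, foo=-13}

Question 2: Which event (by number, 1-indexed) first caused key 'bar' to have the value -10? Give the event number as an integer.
Answer: 2

Derivation:
Looking for first event where bar becomes -10:
  event 1: bar = -12
  event 2: bar -12 -> -10  <-- first match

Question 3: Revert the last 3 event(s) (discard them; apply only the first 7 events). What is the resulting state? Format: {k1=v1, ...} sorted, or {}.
Answer: {baz=21, foo=5}

Derivation:
Keep first 7 events (discard last 3):
  after event 1 (t=8: DEC bar by 12): {bar=-12}
  after event 2 (t=13: SET bar = -10): {bar=-10}
  after event 3 (t=17: SET baz = 21): {bar=-10, baz=21}
  after event 4 (t=27: INC bar by 1): {bar=-9, baz=21}
  after event 5 (t=37: INC bar by 8): {bar=-1, baz=21}
  after event 6 (t=39: INC foo by 5): {bar=-1, baz=21, foo=5}
  after event 7 (t=44: DEL bar): {baz=21, foo=5}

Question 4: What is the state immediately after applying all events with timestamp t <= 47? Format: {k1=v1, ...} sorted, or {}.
Answer: {baz=21, foo=5}

Derivation:
Apply events with t <= 47 (7 events):
  after event 1 (t=8: DEC bar by 12): {bar=-12}
  after event 2 (t=13: SET bar = -10): {bar=-10}
  after event 3 (t=17: SET baz = 21): {bar=-10, baz=21}
  after event 4 (t=27: INC bar by 1): {bar=-9, baz=21}
  after event 5 (t=37: INC bar by 8): {bar=-1, baz=21}
  after event 6 (t=39: INC foo by 5): {bar=-1, baz=21, foo=5}
  after event 7 (t=44: DEL bar): {baz=21, foo=5}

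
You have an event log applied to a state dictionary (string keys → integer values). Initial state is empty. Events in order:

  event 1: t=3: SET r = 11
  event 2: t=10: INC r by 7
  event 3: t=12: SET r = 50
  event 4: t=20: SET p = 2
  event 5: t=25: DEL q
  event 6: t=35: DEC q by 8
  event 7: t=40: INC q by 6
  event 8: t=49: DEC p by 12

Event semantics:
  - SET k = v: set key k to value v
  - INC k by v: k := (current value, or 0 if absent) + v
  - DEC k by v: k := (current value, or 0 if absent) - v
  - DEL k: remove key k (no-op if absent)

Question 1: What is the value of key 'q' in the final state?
Track key 'q' through all 8 events:
  event 1 (t=3: SET r = 11): q unchanged
  event 2 (t=10: INC r by 7): q unchanged
  event 3 (t=12: SET r = 50): q unchanged
  event 4 (t=20: SET p = 2): q unchanged
  event 5 (t=25: DEL q): q (absent) -> (absent)
  event 6 (t=35: DEC q by 8): q (absent) -> -8
  event 7 (t=40: INC q by 6): q -8 -> -2
  event 8 (t=49: DEC p by 12): q unchanged
Final: q = -2

Answer: -2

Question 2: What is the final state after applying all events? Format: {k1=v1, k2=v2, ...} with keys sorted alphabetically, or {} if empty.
  after event 1 (t=3: SET r = 11): {r=11}
  after event 2 (t=10: INC r by 7): {r=18}
  after event 3 (t=12: SET r = 50): {r=50}
  after event 4 (t=20: SET p = 2): {p=2, r=50}
  after event 5 (t=25: DEL q): {p=2, r=50}
  after event 6 (t=35: DEC q by 8): {p=2, q=-8, r=50}
  after event 7 (t=40: INC q by 6): {p=2, q=-2, r=50}
  after event 8 (t=49: DEC p by 12): {p=-10, q=-2, r=50}

Answer: {p=-10, q=-2, r=50}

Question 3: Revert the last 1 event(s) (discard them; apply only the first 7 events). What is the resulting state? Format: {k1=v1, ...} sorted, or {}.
Answer: {p=2, q=-2, r=50}

Derivation:
Keep first 7 events (discard last 1):
  after event 1 (t=3: SET r = 11): {r=11}
  after event 2 (t=10: INC r by 7): {r=18}
  after event 3 (t=12: SET r = 50): {r=50}
  after event 4 (t=20: SET p = 2): {p=2, r=50}
  after event 5 (t=25: DEL q): {p=2, r=50}
  after event 6 (t=35: DEC q by 8): {p=2, q=-8, r=50}
  after event 7 (t=40: INC q by 6): {p=2, q=-2, r=50}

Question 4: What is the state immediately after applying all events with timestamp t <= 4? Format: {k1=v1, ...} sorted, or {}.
Answer: {r=11}

Derivation:
Apply events with t <= 4 (1 events):
  after event 1 (t=3: SET r = 11): {r=11}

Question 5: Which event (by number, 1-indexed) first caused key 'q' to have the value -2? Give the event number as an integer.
Answer: 7

Derivation:
Looking for first event where q becomes -2:
  event 6: q = -8
  event 7: q -8 -> -2  <-- first match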